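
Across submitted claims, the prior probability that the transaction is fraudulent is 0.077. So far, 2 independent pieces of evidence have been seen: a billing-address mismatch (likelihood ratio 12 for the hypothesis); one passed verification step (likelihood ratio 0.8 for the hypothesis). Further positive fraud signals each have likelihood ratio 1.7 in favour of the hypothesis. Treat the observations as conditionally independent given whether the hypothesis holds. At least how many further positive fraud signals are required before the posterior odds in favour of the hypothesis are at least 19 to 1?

Prior odds = 0.077/0.923 = 77/923.
Combined Bayes factor of the evidence already in hand = 12 × 0.8 = 9.6.
Odds after that evidence = (77/923) × 9.6 = 3696/4615.
Target odds = 19.
Need 1.7ⁿ ≥ 19 ÷ (3696/4615) = 87685/3696.
1.7⁵ = 1419857/100000 falls short of 87685/3696 but 1.7⁶ = 24137569/1000000 reaches it, so n = 6.

6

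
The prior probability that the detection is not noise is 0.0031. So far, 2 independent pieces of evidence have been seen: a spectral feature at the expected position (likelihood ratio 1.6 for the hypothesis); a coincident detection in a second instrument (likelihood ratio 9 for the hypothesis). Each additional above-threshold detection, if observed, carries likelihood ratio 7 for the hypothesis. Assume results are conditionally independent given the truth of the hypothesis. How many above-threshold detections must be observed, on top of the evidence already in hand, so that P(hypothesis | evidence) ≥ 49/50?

Prior odds = 0.0031/0.9969 = 31/9969.
Combined Bayes factor of the evidence already in hand = 1.6 × 9 = 14.4.
Odds after that evidence = (31/9969) × 14.4 = 744/16615.
Target odds = 0.98/0.02 = 49.
Need 7ⁿ ≥ 49 ÷ (744/16615) = 814135/744.
7³ = 343 falls short of 814135/744 but 7⁴ = 2401 reaches it, so n = 4.

4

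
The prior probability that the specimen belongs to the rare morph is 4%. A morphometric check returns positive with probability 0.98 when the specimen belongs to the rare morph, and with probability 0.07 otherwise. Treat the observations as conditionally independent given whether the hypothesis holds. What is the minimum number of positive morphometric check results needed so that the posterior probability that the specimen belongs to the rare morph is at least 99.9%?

4

Prior odds = 0.04/0.96 = 1/24.
Likelihood ratio of a positive result = 0.98/0.07 = 14.
Target odds: 0.999 ÷ 0.001 = 999.
Need (1/24) × 14ⁿ ≥ 999, i.e. 14ⁿ ≥ 23976.
14³ = 2744 falls short of 23976 but 14⁴ = 38416 reaches it, so n = 4.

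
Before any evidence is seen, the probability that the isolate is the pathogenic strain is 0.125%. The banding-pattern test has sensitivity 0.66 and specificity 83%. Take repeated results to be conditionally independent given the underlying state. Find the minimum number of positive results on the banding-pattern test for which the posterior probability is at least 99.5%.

Prior odds = 0.00125/0.99875 = 1/799.
False-positive rate = 1 − 0.83 = 0.17; likelihood ratio of a positive = 0.66/0.17 = 66/17.
Target posterior odds = 0.995/0.005 = 199.
Require (66/17)ⁿ ≥ 199 ÷ (1/799) = 159001.
(66/17)⁸ ≈51613.1 falls short of 159001 but (66/17)⁹ ≈200380 reaches it, so n = 9.

9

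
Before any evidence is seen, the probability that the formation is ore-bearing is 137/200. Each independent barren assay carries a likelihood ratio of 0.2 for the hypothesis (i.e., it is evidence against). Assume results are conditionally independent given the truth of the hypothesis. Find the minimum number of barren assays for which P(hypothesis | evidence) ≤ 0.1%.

Prior odds = 0.685/0.315 = 137/63.
Likelihood ratio per barren assay = 0.2.
Target posterior odds = 0.001/0.999 = 1/999.
Require 0.2ⁿ ≤ 1/999 ÷ (137/63) = 7/15207.
0.2⁴ = 0.0016 is still above 7/15207 but 0.2⁵ = 0.00032 is at or below it, so n = 5.

5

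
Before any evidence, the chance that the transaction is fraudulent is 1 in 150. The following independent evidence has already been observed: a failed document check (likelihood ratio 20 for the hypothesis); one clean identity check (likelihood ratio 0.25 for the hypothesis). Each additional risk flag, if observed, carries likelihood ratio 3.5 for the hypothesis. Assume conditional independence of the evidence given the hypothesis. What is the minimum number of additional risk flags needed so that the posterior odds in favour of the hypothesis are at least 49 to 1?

Prior odds = (1/150)/(149/150) = 1/149.
Combined Bayes factor of the evidence already in hand = 20 × 0.25 = 5.
Odds after that evidence = (1/149) × 5 = 5/149.
Target odds = 49.
Need 3.5ⁿ ≥ 49 ÷ (5/149) = 1460.2.
3.5⁵ = 525.21875 falls short of 1460.2 but 3.5⁶ = 1838.265625 reaches it, so n = 6.

6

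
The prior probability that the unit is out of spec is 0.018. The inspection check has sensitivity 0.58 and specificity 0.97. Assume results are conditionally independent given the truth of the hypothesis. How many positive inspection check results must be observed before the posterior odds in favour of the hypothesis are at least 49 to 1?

3

Prior odds = 0.018/0.982 = 9/491.
False-positive rate = 1 − 0.97 = 0.03; likelihood ratio of a positive = 0.58/0.03 = 58/3.
Target odds = 49.
Require (58/3)ⁿ ≥ 49 ÷ (9/491) = 24059/9.
(58/3)² = 3364/9 falls short of 24059/9 but (58/3)³ = 195112/27 reaches it, so n = 3.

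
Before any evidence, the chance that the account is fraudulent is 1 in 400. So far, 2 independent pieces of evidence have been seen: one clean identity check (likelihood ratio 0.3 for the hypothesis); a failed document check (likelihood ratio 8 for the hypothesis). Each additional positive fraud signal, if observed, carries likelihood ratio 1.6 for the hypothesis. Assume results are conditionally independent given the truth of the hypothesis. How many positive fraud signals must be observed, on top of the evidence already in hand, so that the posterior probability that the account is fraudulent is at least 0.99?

21

Prior odds = 0.0025/0.9975 = 1/399.
Combined Bayes factor of the evidence already in hand = 0.3 × 8 = 2.4.
Odds after that evidence = (1/399) × 2.4 = 4/665.
Target odds = 0.99/0.01 = 99.
Need 1.6ⁿ ≥ 99 ÷ (4/665) = 16458.75.
1.6²⁰ ≈12089.3 falls short of 16458.75 but 1.6²¹ ≈19342.8 reaches it, so n = 21.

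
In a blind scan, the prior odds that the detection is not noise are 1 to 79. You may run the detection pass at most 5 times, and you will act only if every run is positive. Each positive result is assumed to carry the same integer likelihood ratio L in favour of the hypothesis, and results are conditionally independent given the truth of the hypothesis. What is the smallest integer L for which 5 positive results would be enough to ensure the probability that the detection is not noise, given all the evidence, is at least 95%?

5

Prior odds = 1/79.
Target odds = 0.95/0.05 = 19.
Need L⁵ ≥ 19 ÷ (1/79) = 1501.
4⁵ = 1024 < 1501 ≤ 3125 = 5⁵, so L = 5.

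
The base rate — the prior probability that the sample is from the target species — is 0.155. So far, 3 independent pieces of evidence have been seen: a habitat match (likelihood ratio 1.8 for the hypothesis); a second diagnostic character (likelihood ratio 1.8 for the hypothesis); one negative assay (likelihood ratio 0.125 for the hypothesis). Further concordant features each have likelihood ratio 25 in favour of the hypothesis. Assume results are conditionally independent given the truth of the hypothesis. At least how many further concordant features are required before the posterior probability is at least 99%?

3

Prior odds = 0.155/0.845 = 31/169.
Combined Bayes factor of the evidence already in hand = 1.8 × 1.8 × 0.125 = 0.405.
Odds after that evidence = (31/169) × 0.405 = 2511/33800.
Target odds = 0.99/0.01 = 99.
Need 25ⁿ ≥ 99 ÷ (2511/33800) = 371800/279.
25² = 625 falls short of 371800/279 but 25³ = 15625 reaches it, so n = 3.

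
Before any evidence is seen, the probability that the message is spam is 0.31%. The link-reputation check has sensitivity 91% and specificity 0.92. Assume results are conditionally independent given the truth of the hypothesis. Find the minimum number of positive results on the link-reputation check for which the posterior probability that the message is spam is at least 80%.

3

Prior odds: 0.0031 ÷ 0.9969 = 31/9969.
False-positive rate = 1 − 0.92 = 0.08; likelihood ratio of a positive = 0.91/0.08 = 11.375.
Target posterior odds = 0.8/0.2 = 4.
Require 11.375ⁿ ≥ 4 ÷ (31/9969) = 39876/31.
11.375² = 129.390625 falls short of 39876/31 but 11.375³ = 753571/512 reaches it, so n = 3.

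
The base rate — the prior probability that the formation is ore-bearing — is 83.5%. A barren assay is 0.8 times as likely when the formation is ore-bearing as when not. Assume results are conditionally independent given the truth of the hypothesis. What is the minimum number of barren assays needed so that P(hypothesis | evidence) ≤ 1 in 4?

Prior odds = 0.835/0.165 = 167/33.
Likelihood ratio per barren assay = 0.8.
Target posterior odds = 0.25/0.75 = 1/3.
Require 0.8ⁿ ≤ 1/3 ÷ (167/33) = 11/167.
0.8¹² = 16777216/244140625 is still above 11/167 but 0.8¹³ ≈0.0549756 is at or below it, so n = 13.

13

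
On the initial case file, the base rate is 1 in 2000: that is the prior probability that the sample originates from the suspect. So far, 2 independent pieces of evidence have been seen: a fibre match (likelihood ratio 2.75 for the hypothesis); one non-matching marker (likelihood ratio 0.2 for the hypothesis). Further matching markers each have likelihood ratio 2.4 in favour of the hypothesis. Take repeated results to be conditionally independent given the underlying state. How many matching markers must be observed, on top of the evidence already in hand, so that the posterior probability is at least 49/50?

Prior odds = 0.0005/0.9995 = 1/1999.
Combined Bayes factor of the evidence already in hand = 2.75 × 0.2 = 0.55.
Odds after that evidence = (1/1999) × 0.55 = 11/39980.
Target odds = 0.98/0.02 = 49.
Need 2.4ⁿ ≥ 49 ÷ (11/39980) = 1959020/11.
2.4¹³ ≈87648.8 falls short of 1959020/11 but 2.4¹⁴ ≈210357 reaches it, so n = 14.

14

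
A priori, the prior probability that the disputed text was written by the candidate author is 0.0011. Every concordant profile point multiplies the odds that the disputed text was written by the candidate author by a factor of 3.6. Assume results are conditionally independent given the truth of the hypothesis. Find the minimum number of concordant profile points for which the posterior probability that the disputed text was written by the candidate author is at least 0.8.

7

Prior odds = 0.0011/0.9989 = 11/9989.
Likelihood ratio per concordant profile point = 3.6.
Target odds: 0.8 ÷ 0.2 = 4.
Need (11/9989) × 3.6ⁿ ≥ 4, i.e. 3.6ⁿ ≥ 39956/11.
3.6⁶ = 34012224/15625 falls short of 39956/11 but 3.6⁷ = 612220032/78125 reaches it, so n = 7.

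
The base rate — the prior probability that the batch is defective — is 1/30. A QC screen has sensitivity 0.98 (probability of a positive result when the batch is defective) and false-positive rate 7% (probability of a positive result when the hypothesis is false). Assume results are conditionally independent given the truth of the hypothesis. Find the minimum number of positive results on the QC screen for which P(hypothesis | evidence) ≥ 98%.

3

Prior odds: (1/30) ÷ (29/30) = 1/29.
Likelihood ratio of a positive result = 0.98/0.07 = 14.
Target odds: 0.98 ÷ 0.02 = 49.
Need (1/29) × 14ⁿ ≥ 49, i.e. 14ⁿ ≥ 1421.
14² = 196 falls short of 1421 but 14³ = 2744 reaches it, so n = 3.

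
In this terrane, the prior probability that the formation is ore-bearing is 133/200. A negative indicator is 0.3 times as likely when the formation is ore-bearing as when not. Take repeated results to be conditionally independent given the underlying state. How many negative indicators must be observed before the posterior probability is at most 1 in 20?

4

Prior odds: 0.665 ÷ 0.335 = 133/67.
Likelihood ratio per negative indicator = 0.3.
Target posterior odds = 0.05/0.95 = 1/19.
Require 0.3ⁿ ≤ 1/19 ÷ (133/67) = 67/2527.
0.3³ = 0.027 is still above 67/2527 but 0.3⁴ = 0.0081 is at or below it, so n = 4.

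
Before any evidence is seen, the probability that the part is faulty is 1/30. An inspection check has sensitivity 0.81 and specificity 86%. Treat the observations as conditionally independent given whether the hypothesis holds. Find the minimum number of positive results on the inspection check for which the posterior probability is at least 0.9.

Prior odds = (1/30)/(29/30) = 1/29.
False-positive rate = 1 − 0.86 = 0.14; likelihood ratio of a positive = 0.81/0.14 = 81/14.
Target posterior odds = 0.9/0.1 = 9.
Require (81/14)ⁿ ≥ 9 ÷ (1/29) = 261.
(81/14)³ = 531441/2744 falls short of 261 but (81/14)⁴ = 43046721/38416 reaches it, so n = 4.

4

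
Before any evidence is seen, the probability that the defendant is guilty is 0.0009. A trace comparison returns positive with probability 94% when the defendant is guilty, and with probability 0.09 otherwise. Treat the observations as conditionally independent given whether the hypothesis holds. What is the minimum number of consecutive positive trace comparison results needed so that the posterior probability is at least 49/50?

Prior odds: 0.0009 ÷ 0.9991 = 9/9991.
Likelihood ratio of a positive result = 0.94/0.09 = 94/9.
Target posterior odds = 0.98/0.02 = 49.
Need (9/9991) × (94/9)ⁿ ≥ 49, i.e. (94/9)ⁿ ≥ 489559/9.
(94/9)⁴ = 78074896/6561 falls short of 489559/9 but (94/9)⁵ ≈124287 reaches it, so n = 5.

5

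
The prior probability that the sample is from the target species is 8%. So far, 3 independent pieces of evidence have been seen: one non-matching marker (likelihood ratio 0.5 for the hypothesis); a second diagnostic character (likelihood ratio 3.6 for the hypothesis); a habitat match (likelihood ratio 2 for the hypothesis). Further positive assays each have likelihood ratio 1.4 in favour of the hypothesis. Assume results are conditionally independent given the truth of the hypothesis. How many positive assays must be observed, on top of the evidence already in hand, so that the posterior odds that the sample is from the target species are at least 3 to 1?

Prior odds = 0.08/0.92 = 2/23.
Combined Bayes factor of the evidence already in hand = 0.5 × 3.6 × 2 = 3.6.
Odds after that evidence = (2/23) × 3.6 = 36/115.
Target odds = 3.
Need 1.4ⁿ ≥ 3 ÷ (36/115) = 115/12.
1.4⁶ = 117649/15625 falls short of 115/12 but 1.4⁷ = 823543/78125 reaches it, so n = 7.

7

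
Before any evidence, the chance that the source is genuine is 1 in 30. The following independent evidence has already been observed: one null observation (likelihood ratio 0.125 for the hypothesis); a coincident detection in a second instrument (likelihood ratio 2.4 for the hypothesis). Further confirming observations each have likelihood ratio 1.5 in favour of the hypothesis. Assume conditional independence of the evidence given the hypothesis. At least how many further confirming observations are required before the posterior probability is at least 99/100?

Prior odds = (1/30)/(29/30) = 1/29.
Combined Bayes factor of the evidence already in hand = 0.125 × 2.4 = 0.3.
Odds after that evidence = (1/29) × 0.3 = 3/290.
Target odds = 0.99/0.01 = 99.
Need 1.5ⁿ ≥ 99 ÷ (3/290) = 9570.
1.5²² ≈7481.83 falls short of 9570 but 1.5²³ ≈11222.7 reaches it, so n = 23.

23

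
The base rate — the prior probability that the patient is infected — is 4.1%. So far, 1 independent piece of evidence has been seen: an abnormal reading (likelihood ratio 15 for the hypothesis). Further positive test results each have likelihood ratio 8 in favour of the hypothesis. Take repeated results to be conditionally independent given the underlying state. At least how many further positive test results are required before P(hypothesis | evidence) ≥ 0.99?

Prior odds = 0.041/0.959 = 41/959.
Bayes factor of the evidence already in hand = 15.
Odds after that evidence = (41/959) × 15 = 615/959.
Target odds = 0.99/0.01 = 99.
Need 8ⁿ ≥ 99 ÷ (615/959) = 31647/205.
8² = 64 falls short of 31647/205 but 8³ = 512 reaches it, so n = 3.

3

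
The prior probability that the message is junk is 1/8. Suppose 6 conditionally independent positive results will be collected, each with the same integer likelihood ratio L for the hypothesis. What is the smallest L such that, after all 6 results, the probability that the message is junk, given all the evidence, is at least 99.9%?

Prior odds = 0.125/0.875 = 1/7.
Target odds = 0.999/0.001 = 999.
Need L⁶ ≥ 999 ÷ (1/7) = 6993.
4⁶ = 4096 < 6993 ≤ 15625 = 5⁶, so L = 5.

5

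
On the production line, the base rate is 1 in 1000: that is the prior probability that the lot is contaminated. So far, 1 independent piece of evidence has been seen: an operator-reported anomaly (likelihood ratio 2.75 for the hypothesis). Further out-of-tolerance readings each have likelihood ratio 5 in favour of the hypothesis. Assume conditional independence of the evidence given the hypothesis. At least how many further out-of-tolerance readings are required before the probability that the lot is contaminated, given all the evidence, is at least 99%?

7

Prior odds = 0.001/0.999 = 1/999.
Bayes factor of the evidence already in hand = 2.75.
Odds after that evidence = (1/999) × 2.75 = 11/3996.
Target odds = 0.99/0.01 = 99.
Need 5ⁿ ≥ 99 ÷ (11/3996) = 35964.
5⁶ = 15625 falls short of 35964 but 5⁷ = 78125 reaches it, so n = 7.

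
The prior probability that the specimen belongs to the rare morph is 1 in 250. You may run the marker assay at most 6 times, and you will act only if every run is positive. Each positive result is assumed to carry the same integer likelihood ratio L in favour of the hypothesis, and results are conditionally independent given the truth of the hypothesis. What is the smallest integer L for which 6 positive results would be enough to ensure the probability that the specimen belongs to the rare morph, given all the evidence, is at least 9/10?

Prior odds = 0.004/0.996 = 1/249.
Target odds = 0.9/0.1 = 9.
Need L⁶ ≥ 9 ÷ (1/249) = 2241.
3⁶ = 729 < 2241 ≤ 4096 = 4⁶, so L = 4.

4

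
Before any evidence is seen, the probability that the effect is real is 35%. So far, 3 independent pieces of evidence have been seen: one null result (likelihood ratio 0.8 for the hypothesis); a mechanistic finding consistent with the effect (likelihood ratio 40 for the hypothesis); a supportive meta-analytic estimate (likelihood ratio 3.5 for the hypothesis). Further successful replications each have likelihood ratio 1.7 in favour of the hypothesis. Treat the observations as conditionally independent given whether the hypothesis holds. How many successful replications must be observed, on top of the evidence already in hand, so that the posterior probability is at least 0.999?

6

Prior odds = 0.35/0.65 = 7/13.
Combined Bayes factor of the evidence already in hand = 0.8 × 40 × 3.5 = 112.
Odds after that evidence = (7/13) × 112 = 784/13.
Target odds = 0.999/0.001 = 999.
Need 1.7ⁿ ≥ 999 ÷ (784/13) = 12987/784.
1.7⁵ = 1419857/100000 falls short of 12987/784 but 1.7⁶ = 24137569/1000000 reaches it, so n = 6.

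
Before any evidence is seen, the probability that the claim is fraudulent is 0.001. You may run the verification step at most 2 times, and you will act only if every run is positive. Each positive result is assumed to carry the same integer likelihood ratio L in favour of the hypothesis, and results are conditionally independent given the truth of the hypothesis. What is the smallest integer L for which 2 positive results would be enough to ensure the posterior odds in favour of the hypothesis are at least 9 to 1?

95

Prior odds = 0.001/0.999 = 1/999.
Target odds = 9.
Need L² ≥ 9 ÷ (1/999) = 8991.
94² = 8836 < 8991 ≤ 9025 = 95², so L = 95.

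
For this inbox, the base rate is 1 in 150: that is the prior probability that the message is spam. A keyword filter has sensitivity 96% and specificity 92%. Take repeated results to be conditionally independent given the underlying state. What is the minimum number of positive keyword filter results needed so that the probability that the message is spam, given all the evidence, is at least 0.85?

Prior odds: (1/150) ÷ (149/150) = 1/149.
False-positive rate = 1 − 0.92 = 0.08; likelihood ratio of a positive = 0.96/0.08 = 12.
Target posterior odds = 0.85/0.15 = 17/3.
Need (1/149) × 12ⁿ ≥ 17/3, i.e. 12ⁿ ≥ 2533/3.
12² = 144 falls short of 2533/3 but 12³ = 1728 reaches it, so n = 3.

3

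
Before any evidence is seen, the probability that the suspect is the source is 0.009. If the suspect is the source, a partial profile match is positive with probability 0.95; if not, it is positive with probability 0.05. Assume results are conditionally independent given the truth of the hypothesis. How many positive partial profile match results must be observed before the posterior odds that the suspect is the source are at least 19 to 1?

3

Prior odds = 0.009/0.991 = 9/991.
Likelihood ratio of a positive = 0.95/0.05 = 19.
Target odds = 19.
Need (9/991) × 19ⁿ ≥ 19, i.e. 19ⁿ ≥ 18829/9.
19² = 361 falls short of 18829/9 but 19³ = 6859 reaches it, so n = 3.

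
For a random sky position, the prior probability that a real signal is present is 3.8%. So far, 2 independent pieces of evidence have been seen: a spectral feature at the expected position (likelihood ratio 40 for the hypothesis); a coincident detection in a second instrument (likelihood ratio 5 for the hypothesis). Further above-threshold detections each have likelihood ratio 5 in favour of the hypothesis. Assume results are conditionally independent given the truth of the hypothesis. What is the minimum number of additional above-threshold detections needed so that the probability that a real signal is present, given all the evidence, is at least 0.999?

4

Prior odds = 0.038/0.962 = 19/481.
Combined Bayes factor of the evidence already in hand = 40 × 5 = 200.
Odds after that evidence = (19/481) × 200 = 3800/481.
Target odds = 0.999/0.001 = 999.
Need 5ⁿ ≥ 999 ÷ (3800/481) = 480519/3800.
5³ = 125 falls short of 480519/3800 but 5⁴ = 625 reaches it, so n = 4.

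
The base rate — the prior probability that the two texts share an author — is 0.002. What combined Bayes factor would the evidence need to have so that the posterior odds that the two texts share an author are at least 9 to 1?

4491

Prior odds = 0.002/0.998 = 1/499.
Target odds = 9.
Required Bayes factor = 9 ÷ (1/499) = 4491.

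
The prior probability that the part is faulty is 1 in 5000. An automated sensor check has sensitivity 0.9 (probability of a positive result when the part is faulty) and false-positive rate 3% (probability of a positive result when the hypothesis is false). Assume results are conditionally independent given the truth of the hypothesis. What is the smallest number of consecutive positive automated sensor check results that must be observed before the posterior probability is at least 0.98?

Prior odds = 0.0002/0.9998 = 1/4999.
Likelihood ratio of a positive result = 0.9/0.03 = 30.
Target odds: 0.98 ÷ 0.02 = 49.
Require 30ⁿ ≥ 49 ÷ (1/4999) = 244951.
30³ = 27000 falls short of 244951 but 30⁴ = 810000 reaches it, so n = 4.

4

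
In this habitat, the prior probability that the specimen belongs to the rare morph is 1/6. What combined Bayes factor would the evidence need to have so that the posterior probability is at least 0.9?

45

Prior odds = (1/6)/(5/6) = 0.2.
Target odds = 0.9/0.1 = 9.
Required Bayes factor = 9 ÷ 0.2 = 45.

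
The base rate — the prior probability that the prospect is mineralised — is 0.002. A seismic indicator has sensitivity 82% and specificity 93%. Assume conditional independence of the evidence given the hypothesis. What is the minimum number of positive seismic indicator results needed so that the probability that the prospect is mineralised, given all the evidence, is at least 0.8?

Prior odds = 0.002/0.998 = 1/499.
False-positive rate = 1 − 0.93 = 0.07; likelihood ratio of a positive = 0.82/0.07 = 82/7.
Target odds: 0.8 ÷ 0.2 = 4.
Need (1/499) × (82/7)ⁿ ≥ 4, i.e. (82/7)ⁿ ≥ 1996.
(82/7)³ = 551368/343 falls short of 1996 but (82/7)⁴ = 45212176/2401 reaches it, so n = 4.

4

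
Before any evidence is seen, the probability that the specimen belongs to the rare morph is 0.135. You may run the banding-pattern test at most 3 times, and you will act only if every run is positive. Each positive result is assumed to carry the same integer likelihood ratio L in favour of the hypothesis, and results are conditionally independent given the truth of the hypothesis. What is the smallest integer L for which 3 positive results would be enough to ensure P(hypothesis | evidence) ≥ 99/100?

Prior odds = 0.135/0.865 = 27/173.
Target odds = 0.99/0.01 = 99.
Need L³ ≥ 99 ÷ (27/173) = 1903/3.
8³ = 512 < 1903/3 ≤ 729 = 9³, so L = 9.

9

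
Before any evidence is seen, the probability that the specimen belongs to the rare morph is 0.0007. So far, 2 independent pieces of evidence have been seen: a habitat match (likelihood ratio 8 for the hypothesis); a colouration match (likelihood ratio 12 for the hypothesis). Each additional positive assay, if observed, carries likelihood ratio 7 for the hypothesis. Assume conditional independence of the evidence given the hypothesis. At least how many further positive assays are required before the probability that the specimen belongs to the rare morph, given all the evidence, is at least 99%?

Prior odds = 0.0007/0.9993 = 7/9993.
Combined Bayes factor of the evidence already in hand = 8 × 12 = 96.
Odds after that evidence = (7/9993) × 96 = 224/3331.
Target odds = 0.99/0.01 = 99.
Need 7ⁿ ≥ 99 ÷ (224/3331) = 329769/224.
7³ = 343 falls short of 329769/224 but 7⁴ = 2401 reaches it, so n = 4.

4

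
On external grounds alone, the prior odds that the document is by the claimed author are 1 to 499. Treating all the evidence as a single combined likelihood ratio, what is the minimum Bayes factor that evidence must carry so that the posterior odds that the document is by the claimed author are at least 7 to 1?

3493

Prior odds = 1/499.
Target odds = 7.
Required Bayes factor = 7 ÷ (1/499) = 3493.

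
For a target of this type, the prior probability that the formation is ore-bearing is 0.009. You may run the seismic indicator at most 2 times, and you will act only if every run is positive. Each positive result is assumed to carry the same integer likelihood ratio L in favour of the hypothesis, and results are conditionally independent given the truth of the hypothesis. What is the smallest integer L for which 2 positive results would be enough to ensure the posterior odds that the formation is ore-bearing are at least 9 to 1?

32

Prior odds = 0.009/0.991 = 9/991.
Target odds = 9.
Need L² ≥ 9 ÷ (9/991) = 991.
31² = 961 < 991 ≤ 1024 = 32², so L = 32.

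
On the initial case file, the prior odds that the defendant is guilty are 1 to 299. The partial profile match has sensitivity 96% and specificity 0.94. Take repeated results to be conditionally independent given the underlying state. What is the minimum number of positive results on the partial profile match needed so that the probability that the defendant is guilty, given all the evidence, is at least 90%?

Prior odds = 1/299.
False-positive rate = 1 − 0.94 = 0.06; likelihood ratio of a positive = 0.96/0.06 = 16.
Target odds: 0.9 ÷ 0.1 = 9.
Need (1/299) × 16ⁿ ≥ 9, i.e. 16ⁿ ≥ 2691.
16² = 256 falls short of 2691 but 16³ = 4096 reaches it, so n = 3.

3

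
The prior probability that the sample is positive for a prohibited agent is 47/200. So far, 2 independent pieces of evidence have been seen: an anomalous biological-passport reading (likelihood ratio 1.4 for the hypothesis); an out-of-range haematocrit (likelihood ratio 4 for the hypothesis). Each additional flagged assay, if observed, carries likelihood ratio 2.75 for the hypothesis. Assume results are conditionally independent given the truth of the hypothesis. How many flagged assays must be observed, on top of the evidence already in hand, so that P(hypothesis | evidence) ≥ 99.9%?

Prior odds = 0.235/0.765 = 47/153.
Combined Bayes factor of the evidence already in hand = 1.4 × 4 = 5.6.
Odds after that evidence = (47/153) × 5.6 = 1316/765.
Target odds = 0.999/0.001 = 999.
Need 2.75ⁿ ≥ 999 ÷ (1316/765) = 764235/1316.
2.75⁶ = 1771561/4096 falls short of 764235/1316 but 2.75⁷ = 19487171/16384 reaches it, so n = 7.

7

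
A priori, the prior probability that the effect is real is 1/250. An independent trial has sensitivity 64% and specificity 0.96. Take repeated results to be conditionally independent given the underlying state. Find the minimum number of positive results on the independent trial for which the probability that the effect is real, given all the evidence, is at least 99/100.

4

Prior odds: 0.004 ÷ 0.996 = 1/249.
False-positive rate = 1 − 0.96 = 0.04; likelihood ratio of a positive = 0.64/0.04 = 16.
Target odds: 0.99 ÷ 0.01 = 99.
Require 16ⁿ ≥ 99 ÷ (1/249) = 24651.
16³ = 4096 falls short of 24651 but 16⁴ = 65536 reaches it, so n = 4.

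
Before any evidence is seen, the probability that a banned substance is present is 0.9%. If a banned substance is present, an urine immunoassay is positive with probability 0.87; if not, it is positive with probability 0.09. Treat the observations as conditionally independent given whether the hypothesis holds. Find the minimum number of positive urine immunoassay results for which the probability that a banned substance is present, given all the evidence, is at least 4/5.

Prior odds: 0.009 ÷ 0.991 = 9/991.
Likelihood ratio of a positive = 0.87/0.09 = 29/3.
Target posterior odds = 0.8/0.2 = 4.
Require (29/3)ⁿ ≥ 4 ÷ (9/991) = 3964/9.
(29/3)² = 841/9 falls short of 3964/9 but (29/3)³ = 24389/27 reaches it, so n = 3.

3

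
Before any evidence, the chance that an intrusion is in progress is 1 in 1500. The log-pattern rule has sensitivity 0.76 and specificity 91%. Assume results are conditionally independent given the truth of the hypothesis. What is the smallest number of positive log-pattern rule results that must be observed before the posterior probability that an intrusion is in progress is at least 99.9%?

7

Prior odds: (1/1500) ÷ (1499/1500) = 1/1499.
False-positive rate = 1 − 0.91 = 0.09; likelihood ratio of a positive = 0.76/0.09 = 76/9.
Target odds: 0.999 ÷ 0.001 = 999.
Need (1/1499) × (76/9)ⁿ ≥ 999, i.e. (76/9)ⁿ ≥ 1497501.
(76/9)⁶ ≈362599 falls short of 1497501 but (76/9)⁷ ≈3.06195e+06 reaches it, so n = 7.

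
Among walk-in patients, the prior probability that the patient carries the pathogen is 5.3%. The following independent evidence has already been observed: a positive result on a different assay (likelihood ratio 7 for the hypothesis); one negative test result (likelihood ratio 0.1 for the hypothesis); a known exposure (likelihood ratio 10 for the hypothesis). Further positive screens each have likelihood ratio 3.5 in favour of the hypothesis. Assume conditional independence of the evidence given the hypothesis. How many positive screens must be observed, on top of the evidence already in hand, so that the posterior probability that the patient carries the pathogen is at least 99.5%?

Prior odds = 0.053/0.947 = 53/947.
Combined Bayes factor of the evidence already in hand = 7 × 0.1 × 10 = 7.
Odds after that evidence = (53/947) × 7 = 371/947.
Target odds = 0.995/0.005 = 199.
Need 3.5ⁿ ≥ 199 ÷ (371/947) = 188453/371.
3.5⁴ = 150.0625 falls short of 188453/371 but 3.5⁵ = 525.21875 reaches it, so n = 5.

5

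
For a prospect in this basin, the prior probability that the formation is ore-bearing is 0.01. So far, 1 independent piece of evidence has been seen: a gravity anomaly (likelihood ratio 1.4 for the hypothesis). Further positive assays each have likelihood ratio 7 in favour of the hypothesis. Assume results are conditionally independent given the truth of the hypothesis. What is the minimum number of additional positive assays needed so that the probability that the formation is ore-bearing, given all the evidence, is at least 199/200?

Prior odds = 0.01/0.99 = 1/99.
Bayes factor of the evidence already in hand = 1.4.
Odds after that evidence = (1/99) × 1.4 = 7/495.
Target odds = 0.995/0.005 = 199.
Need 7ⁿ ≥ 199 ÷ (7/495) = 98505/7.
7⁴ = 2401 falls short of 98505/7 but 7⁵ = 16807 reaches it, so n = 5.

5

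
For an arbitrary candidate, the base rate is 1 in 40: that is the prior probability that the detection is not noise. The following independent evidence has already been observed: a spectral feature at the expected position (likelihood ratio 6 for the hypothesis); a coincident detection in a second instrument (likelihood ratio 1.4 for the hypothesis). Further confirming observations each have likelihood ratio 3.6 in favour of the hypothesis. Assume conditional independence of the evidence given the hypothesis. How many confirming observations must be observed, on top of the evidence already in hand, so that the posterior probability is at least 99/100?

Prior odds = 0.025/0.975 = 1/39.
Combined Bayes factor of the evidence already in hand = 6 × 1.4 = 8.4.
Odds after that evidence = (1/39) × 8.4 = 14/65.
Target odds = 0.99/0.01 = 99.
Need 3.6ⁿ ≥ 99 ÷ (14/65) = 6435/14.
3.6⁴ = 167.9616 falls short of 6435/14 but 3.6⁵ = 604.66176 reaches it, so n = 5.

5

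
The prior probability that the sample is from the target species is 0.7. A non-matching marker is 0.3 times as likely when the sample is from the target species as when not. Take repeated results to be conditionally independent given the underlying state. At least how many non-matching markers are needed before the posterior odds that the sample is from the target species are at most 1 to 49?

Prior odds = 0.7/0.3 = 7/3.
Likelihood ratio per non-matching marker = 0.3.
Target odds = 1/49.
Require 0.3ⁿ ≤ 1/49 ÷ (7/3) = 3/343.
0.3³ = 0.027 is still above 3/343 but 0.3⁴ = 0.0081 is at or below it, so n = 4.

4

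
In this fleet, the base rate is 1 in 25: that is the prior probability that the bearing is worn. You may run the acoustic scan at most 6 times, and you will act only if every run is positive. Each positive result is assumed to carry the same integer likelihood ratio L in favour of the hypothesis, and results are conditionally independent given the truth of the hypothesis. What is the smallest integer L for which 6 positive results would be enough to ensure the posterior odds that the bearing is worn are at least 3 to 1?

Prior odds = 0.04/0.96 = 1/24.
Target odds = 3.
Need L⁶ ≥ 3 ÷ (1/24) = 72.
2⁶ = 64 < 72 ≤ 729 = 3⁶, so L = 3.

3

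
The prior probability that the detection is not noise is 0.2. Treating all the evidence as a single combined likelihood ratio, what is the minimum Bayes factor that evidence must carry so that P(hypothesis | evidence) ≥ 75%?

12

Prior odds = 0.2/0.8 = 0.25.
Target odds = 0.75/0.25 = 3.
Required Bayes factor = 3 ÷ 0.25 = 12.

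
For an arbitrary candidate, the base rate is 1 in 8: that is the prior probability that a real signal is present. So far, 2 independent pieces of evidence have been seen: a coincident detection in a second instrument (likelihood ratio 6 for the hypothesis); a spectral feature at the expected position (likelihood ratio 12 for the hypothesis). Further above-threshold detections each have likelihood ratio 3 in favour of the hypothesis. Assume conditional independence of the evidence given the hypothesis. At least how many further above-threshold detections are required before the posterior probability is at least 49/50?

Prior odds = 0.125/0.875 = 1/7.
Combined Bayes factor of the evidence already in hand = 6 × 12 = 72.
Odds after that evidence = (1/7) × 72 = 72/7.
Target odds = 0.98/0.02 = 49.
Need 3ⁿ ≥ 49 ÷ (72/7) = 343/72.
3¹ = 3 falls short of 343/72 but 3² = 9 reaches it, so n = 2.

2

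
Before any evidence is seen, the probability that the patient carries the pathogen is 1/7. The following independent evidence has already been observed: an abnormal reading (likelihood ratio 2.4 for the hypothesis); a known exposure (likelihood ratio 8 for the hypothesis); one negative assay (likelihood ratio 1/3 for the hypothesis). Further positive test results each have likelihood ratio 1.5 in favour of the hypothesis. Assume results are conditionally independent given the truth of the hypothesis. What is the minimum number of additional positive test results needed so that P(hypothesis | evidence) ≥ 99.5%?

13

Prior odds = (1/7)/(6/7) = 1/6.
Combined Bayes factor of the evidence already in hand = 2.4 × 8 × (1/3) = 6.4.
Odds after that evidence = (1/6) × 6.4 = 16/15.
Target odds = 0.995/0.005 = 199.
Need 1.5ⁿ ≥ 199 ÷ (16/15) = 186.5625.
1.5¹² = 531441/4096 falls short of 186.5625 but 1.5¹³ = 1594323/8192 reaches it, so n = 13.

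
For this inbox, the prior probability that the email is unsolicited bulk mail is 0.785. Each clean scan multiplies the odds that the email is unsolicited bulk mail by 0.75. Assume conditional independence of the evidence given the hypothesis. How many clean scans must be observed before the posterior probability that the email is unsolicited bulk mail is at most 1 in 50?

Prior odds: 0.785 ÷ 0.215 = 157/43.
Likelihood ratio per clean scan = 0.75.
Target odds: 0.02 ÷ 0.98 = 1/49.
Require 0.75ⁿ ≤ 1/49 ÷ (157/43) = 43/7693.
0.75¹⁸ ≈0.00563771 is still above 43/7693 but 0.75¹⁹ ≈0.00422828 is at or below it, so n = 19.

19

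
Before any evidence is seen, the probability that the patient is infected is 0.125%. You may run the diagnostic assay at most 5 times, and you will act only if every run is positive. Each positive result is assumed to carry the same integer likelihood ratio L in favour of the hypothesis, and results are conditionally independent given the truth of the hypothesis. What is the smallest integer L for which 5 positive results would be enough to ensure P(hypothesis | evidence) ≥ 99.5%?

11

Prior odds = 0.00125/0.99875 = 1/799.
Target odds = 0.995/0.005 = 199.
Need L⁵ ≥ 199 ÷ (1/799) = 159001.
10⁵ = 100000 < 159001 ≤ 161051 = 11⁵, so L = 11.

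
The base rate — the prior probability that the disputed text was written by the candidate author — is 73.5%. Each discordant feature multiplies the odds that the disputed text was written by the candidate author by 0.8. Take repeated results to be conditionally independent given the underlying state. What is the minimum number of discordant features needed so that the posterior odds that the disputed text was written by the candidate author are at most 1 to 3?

Prior odds: 0.735 ÷ 0.265 = 147/53.
Likelihood ratio per discordant feature = 0.8.
Target odds = 1/3.
Require 0.8ⁿ ≤ 1/3 ÷ (147/53) = 53/441.
0.8⁹ = 262144/1953125 is still above 53/441 but 0.8¹⁰ = 1048576/9765625 is at or below it, so n = 10.

10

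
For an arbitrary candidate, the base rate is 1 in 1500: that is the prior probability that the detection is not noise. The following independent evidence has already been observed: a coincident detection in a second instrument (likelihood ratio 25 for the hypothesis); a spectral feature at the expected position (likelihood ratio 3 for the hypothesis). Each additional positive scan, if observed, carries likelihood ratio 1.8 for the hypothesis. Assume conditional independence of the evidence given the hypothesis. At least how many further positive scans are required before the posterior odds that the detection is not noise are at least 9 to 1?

Prior odds = (1/1500)/(1499/1500) = 1/1499.
Combined Bayes factor of the evidence already in hand = 25 × 3 = 75.
Odds after that evidence = (1/1499) × 75 = 75/1499.
Target odds = 9.
Need 1.8ⁿ ≥ 9 ÷ (75/1499) = 179.88.
1.8⁸ = 43046721/390625 falls short of 179.88 but 1.8⁹ = 387420489/1953125 reaches it, so n = 9.

9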